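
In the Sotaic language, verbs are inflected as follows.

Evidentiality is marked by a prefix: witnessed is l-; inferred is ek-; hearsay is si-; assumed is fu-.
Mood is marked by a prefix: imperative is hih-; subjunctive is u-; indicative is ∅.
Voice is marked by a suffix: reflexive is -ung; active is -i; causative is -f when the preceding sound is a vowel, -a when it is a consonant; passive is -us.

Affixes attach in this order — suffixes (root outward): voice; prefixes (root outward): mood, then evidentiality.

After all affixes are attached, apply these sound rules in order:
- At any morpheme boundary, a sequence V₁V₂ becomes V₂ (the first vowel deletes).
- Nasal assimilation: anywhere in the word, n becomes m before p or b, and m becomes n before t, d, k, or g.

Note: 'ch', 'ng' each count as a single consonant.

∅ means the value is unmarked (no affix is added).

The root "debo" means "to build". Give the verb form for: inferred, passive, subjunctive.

ekudebus

Attach voice passive -us → debous.
Attach mood subjunctive u- → udebous.
Attach evidentiality inferred ek- → ekudebous.
Apply vowel deletion: ekudebous → ekudebus.
Nasal assimilation: no change.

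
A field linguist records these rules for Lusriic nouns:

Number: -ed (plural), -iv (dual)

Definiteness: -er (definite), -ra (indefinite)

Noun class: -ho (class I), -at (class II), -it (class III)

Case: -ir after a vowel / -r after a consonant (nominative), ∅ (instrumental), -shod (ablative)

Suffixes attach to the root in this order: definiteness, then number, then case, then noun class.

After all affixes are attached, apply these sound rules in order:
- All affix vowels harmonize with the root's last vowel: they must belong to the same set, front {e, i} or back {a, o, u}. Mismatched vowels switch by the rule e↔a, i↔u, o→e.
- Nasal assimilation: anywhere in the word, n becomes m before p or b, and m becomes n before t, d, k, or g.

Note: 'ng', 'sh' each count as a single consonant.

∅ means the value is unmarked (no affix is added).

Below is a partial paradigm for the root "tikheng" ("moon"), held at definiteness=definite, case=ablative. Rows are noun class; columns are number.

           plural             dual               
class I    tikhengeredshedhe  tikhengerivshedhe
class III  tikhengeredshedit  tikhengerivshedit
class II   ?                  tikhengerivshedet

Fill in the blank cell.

Attach definiteness definite -er → tikhenger.
Attach number plural -ed → tikhengered.
Attach case ablative -shod → tikhengeredshod.
Attach noun class class II -at → tikhengeredshodat.
Apply vowel harmony: tikhengeredshodat → tikhengeredshedet.
Nasal assimilation: no change.

tikhengeredshedet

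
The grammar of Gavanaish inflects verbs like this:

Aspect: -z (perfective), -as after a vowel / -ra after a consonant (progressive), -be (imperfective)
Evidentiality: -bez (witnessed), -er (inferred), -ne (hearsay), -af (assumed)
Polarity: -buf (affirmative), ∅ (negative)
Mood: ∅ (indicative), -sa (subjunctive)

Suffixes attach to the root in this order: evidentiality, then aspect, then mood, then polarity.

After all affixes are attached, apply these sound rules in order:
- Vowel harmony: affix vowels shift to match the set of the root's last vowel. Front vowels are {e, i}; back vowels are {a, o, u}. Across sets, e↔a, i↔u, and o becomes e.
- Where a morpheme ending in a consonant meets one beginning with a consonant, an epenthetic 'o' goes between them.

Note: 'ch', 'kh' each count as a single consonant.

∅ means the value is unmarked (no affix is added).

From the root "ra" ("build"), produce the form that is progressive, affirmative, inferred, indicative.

Attach evidentiality inferred -er → raer.
Attach aspect progressive -ra (after consonant 'r') → raerra.
mood = indicative: zero marking, form stays raerra.
Attach polarity affirmative -buf → raerrabuf.
Apply vowel harmony: raerrabuf → raarrabuf.
Apply epenthesis: raarrabuf → raarorabuf.

raarorabuf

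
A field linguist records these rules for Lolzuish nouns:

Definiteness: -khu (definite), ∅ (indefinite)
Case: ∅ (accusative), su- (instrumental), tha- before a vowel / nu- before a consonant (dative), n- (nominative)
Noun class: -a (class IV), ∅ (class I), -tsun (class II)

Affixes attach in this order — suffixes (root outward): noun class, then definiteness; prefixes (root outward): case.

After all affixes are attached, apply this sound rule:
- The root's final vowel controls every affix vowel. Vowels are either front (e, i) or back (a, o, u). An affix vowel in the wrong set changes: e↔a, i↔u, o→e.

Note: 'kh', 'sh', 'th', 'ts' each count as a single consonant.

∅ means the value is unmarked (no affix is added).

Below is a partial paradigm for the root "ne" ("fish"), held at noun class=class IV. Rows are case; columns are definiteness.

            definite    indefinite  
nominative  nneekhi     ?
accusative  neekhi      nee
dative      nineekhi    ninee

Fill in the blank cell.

nnee

Attach noun class class IV -a → nea.
Attach case nominative n- → nnea.
definiteness = indefinite: zero marking, form stays nnea.
Apply vowel harmony: nnea → nnee.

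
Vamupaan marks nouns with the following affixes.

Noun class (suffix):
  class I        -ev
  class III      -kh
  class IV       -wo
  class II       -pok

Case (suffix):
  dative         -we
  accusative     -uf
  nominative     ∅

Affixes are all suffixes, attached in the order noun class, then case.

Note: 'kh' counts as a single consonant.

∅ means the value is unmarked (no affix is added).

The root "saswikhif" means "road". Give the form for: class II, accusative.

Attach noun class class II -pok → saswikhifpok.
Attach case accusative -uf → saswikhifpokuf.

saswikhifpokuf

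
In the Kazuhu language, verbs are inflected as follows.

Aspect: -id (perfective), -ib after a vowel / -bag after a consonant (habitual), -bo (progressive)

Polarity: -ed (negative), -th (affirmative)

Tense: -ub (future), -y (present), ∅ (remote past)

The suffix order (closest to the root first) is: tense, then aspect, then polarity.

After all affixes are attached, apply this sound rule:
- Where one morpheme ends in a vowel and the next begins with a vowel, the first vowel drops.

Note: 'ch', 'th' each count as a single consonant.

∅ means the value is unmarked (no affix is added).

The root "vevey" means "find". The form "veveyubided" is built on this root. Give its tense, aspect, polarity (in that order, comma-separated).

future, perfective, negative

Segment: vevey-ub-id-ed.
tense: -ub → future.
aspect: -id → perfective.
polarity: -ed → negative.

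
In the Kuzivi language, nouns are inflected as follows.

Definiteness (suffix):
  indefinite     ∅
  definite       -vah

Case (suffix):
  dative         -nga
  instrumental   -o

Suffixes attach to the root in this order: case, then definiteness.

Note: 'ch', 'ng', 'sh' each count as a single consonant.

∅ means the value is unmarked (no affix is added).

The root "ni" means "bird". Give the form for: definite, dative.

ningavah

Attach case dative -nga → ninga.
Attach definiteness definite -vah → ningavah.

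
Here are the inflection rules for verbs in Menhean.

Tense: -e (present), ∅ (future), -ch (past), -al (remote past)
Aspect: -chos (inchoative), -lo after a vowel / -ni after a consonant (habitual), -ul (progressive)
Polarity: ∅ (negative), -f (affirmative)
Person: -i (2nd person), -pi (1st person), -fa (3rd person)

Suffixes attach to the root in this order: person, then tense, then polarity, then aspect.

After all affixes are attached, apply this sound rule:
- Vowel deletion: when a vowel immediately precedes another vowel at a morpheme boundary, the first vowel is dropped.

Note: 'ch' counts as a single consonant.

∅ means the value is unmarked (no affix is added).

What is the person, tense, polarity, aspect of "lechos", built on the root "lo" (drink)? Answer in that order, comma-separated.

Segment: lo-i-e-chos.
person: -i → 2nd person.
tense: -e → present.
polarity: ∅ → negative.
aspect: -chos → inchoative.

2nd person, present, negative, inchoative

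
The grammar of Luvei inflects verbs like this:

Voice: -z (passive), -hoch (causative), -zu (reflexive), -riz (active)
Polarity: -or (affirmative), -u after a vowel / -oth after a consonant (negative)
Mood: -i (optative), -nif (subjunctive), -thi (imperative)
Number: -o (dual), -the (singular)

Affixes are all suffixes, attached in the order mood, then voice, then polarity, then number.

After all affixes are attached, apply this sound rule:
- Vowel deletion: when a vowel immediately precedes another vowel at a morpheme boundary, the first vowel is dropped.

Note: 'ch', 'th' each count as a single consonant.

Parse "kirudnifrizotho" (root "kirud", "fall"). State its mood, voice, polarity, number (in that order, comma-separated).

Segment: kirud-nif-riz-oth-o.
mood: -nif → subjunctive.
voice: -riz → active.
polarity: -u/oth → negative.
number: -o → dual.

subjunctive, active, negative, dual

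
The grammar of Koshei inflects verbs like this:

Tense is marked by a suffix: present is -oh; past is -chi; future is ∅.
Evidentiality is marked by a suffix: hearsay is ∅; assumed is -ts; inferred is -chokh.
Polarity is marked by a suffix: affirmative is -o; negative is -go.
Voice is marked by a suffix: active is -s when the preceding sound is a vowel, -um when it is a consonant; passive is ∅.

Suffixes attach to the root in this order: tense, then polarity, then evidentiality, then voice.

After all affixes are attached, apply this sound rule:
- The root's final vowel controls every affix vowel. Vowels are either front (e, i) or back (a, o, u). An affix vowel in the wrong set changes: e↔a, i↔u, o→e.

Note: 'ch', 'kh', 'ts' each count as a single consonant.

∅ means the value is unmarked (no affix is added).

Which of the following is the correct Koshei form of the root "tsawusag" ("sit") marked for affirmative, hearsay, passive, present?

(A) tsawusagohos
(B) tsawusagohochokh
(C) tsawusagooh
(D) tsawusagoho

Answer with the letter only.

Attach tense present -oh → tsawusagoh.
Attach polarity affirmative -o → tsawusagoho.
evidentiality = hearsay: zero marking, form stays tsawusagoho.
voice = passive: zero marking, form stays tsawusagoho.
Vowel harmony: no change.
So the correct form is tsawusagoho, option (D).
(C) tsawusagooh is wrong: it has the affixes in the wrong order.
(B) tsawusagohochokh is wrong: it uses inferred instead of hearsay for evidentiality.
(A) tsawusagohos is wrong: it uses active instead of passive for voice.

D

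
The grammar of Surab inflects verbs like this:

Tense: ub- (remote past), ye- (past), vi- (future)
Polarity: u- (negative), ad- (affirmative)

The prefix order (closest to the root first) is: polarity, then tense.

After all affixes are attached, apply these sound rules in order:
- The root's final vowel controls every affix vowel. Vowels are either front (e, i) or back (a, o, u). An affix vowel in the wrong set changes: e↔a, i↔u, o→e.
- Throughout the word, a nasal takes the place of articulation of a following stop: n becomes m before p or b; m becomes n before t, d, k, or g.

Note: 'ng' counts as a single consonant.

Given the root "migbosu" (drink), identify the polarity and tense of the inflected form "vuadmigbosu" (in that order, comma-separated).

Segment: vi-ad-migbosu.
polarity: ad- → affirmative.
tense: vi- → future.

affirmative, future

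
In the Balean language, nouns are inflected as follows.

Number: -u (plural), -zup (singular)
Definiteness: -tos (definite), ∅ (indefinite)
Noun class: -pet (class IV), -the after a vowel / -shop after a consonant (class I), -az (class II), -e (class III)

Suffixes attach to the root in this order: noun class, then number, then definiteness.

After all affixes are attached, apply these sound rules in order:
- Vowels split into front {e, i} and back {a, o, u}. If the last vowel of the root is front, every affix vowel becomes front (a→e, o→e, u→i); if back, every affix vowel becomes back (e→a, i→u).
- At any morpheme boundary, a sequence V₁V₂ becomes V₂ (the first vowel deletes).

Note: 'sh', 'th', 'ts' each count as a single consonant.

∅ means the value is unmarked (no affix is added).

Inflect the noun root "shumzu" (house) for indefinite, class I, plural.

shumzuthu

Attach noun class class I -the (after vowel 'u') → shumzuthe.
Attach number plural -u → shumzutheu.
definiteness = indefinite: zero marking, form stays shumzutheu.
Apply vowel harmony: shumzutheu → shumzuthau.
Apply vowel deletion: shumzuthau → shumzuthu.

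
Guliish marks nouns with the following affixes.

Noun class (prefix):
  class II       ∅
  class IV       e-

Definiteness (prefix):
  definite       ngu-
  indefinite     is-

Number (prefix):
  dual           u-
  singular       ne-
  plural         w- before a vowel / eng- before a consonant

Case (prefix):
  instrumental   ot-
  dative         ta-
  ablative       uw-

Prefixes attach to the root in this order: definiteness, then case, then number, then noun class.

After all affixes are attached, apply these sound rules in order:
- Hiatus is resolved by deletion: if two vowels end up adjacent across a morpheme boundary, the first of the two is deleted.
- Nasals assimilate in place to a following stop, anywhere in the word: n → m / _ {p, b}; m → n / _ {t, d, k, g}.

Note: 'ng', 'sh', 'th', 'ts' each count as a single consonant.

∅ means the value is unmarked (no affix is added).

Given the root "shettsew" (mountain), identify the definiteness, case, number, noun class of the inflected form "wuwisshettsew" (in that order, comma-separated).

Segment: w-uw-is-shettsew.
definiteness: is- → indefinite.
case: uw- → ablative.
number: w/eng- → plural.
noun class: ∅ → class II.

indefinite, ablative, plural, class II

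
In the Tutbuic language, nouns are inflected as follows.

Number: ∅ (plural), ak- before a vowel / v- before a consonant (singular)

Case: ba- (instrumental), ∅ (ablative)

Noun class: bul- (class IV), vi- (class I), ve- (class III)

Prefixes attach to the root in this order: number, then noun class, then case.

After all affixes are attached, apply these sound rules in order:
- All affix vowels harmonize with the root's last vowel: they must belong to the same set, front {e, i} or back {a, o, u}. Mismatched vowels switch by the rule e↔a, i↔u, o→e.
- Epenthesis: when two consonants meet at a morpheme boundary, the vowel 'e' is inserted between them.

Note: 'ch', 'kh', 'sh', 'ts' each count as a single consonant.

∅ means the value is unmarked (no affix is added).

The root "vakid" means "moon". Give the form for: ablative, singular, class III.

vevevakid

Attach number singular v- (before consonant 'v') → vvakid.
Attach noun class class III ve- → vevvakid.
case = ablative: zero marking, form stays vevvakid.
Vowel harmony: no change.
Apply epenthesis: vevvakid → vevevakid.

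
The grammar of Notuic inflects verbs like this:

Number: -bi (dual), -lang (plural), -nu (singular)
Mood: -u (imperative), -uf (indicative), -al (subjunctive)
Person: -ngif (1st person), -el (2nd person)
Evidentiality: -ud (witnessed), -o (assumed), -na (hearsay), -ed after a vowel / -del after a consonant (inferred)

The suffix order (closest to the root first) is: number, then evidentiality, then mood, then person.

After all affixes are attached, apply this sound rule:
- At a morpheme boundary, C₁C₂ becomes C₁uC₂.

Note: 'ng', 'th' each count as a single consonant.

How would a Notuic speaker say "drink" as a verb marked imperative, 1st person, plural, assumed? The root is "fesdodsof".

Attach number plural -lang → fesdodsoflang.
Attach evidentiality assumed -o → fesdodsoflango.
Attach mood imperative -u → fesdodsoflangou.
Attach person 1st person -ngif → fesdodsoflangoungif.
Apply epenthesis: fesdodsoflangoungif → fesdodsofulangoungif.

fesdodsofulangoungif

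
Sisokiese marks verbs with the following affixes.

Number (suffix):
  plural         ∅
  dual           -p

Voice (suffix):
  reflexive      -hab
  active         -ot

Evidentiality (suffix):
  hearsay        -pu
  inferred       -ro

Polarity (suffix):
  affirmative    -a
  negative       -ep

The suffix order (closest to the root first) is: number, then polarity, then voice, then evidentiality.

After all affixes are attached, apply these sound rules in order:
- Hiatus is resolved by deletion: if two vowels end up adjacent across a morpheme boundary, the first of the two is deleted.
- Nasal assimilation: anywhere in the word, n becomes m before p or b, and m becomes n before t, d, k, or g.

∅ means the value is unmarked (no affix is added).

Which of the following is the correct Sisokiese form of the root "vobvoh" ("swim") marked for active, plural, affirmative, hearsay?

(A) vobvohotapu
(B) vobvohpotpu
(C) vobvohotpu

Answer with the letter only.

C

number = plural: zero marking, form stays vobvoh.
Attach polarity affirmative -a → vobvoha.
Attach voice active -ot → vobvohaot.
Attach evidentiality hearsay -pu → vobvohaotpu.
Apply vowel deletion: vobvohaotpu → vobvohotpu.
Nasal assimilation: no change.
So the correct form is vobvohotpu, option (C).
(A) vobvohotapu is wrong: it has the affixes in the wrong order.
(B) vobvohpotpu is wrong: it uses dual instead of plural for number.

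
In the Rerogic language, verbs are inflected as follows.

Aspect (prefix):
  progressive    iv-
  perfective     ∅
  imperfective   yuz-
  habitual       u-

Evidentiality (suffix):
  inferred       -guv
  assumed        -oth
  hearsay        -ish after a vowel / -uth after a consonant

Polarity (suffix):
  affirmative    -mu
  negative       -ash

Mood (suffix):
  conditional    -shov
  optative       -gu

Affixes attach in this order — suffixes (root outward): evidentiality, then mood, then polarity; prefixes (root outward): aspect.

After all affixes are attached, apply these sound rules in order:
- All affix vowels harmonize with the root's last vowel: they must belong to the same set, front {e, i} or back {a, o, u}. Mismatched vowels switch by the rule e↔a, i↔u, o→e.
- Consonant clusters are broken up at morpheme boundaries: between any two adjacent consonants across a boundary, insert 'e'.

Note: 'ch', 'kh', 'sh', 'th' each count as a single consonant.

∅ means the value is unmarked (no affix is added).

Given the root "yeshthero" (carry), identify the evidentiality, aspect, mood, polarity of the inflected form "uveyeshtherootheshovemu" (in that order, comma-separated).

Segment: iv-yeshthero-oth-shov-mu.
evidentiality: -oth → assumed.
aspect: iv- → progressive.
mood: -shov → conditional.
polarity: -mu → affirmative.

assumed, progressive, conditional, affirmative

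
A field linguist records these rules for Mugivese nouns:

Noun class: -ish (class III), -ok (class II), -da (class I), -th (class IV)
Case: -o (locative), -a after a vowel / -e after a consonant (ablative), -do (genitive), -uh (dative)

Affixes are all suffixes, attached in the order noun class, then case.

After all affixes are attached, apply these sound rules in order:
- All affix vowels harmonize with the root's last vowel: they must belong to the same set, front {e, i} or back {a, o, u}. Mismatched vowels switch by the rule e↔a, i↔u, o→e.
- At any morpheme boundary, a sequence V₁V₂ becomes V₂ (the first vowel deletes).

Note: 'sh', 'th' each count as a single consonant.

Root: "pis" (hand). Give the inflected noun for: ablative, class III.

Attach noun class class III -ish → pisish.
Attach case ablative -e (after consonant 'sh') → pisishe.
Vowel harmony: no change.
Vowel deletion: no change.

pisishe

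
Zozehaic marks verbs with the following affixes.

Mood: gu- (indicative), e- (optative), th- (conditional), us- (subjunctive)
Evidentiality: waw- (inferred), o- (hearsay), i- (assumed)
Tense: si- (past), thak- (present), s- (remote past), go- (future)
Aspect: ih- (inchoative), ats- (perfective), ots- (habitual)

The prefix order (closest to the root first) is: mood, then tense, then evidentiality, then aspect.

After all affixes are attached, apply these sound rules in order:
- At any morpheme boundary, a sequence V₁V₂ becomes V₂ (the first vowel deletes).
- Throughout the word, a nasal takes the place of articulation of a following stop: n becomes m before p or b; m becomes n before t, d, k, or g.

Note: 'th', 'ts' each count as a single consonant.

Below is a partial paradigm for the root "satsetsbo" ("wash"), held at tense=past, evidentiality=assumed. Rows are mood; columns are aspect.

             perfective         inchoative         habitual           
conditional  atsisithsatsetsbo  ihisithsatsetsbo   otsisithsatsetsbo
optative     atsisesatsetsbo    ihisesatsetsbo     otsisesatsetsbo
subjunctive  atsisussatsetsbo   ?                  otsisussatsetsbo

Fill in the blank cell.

ihisussatsetsbo

Attach mood subjunctive us- → ussatsetsbo.
Attach tense past si- → siussatsetsbo.
Attach evidentiality assumed i- → isiussatsetsbo.
Attach aspect inchoative ih- → ihisiussatsetsbo.
Apply vowel deletion: ihisiussatsetsbo → ihisussatsetsbo.
Nasal assimilation: no change.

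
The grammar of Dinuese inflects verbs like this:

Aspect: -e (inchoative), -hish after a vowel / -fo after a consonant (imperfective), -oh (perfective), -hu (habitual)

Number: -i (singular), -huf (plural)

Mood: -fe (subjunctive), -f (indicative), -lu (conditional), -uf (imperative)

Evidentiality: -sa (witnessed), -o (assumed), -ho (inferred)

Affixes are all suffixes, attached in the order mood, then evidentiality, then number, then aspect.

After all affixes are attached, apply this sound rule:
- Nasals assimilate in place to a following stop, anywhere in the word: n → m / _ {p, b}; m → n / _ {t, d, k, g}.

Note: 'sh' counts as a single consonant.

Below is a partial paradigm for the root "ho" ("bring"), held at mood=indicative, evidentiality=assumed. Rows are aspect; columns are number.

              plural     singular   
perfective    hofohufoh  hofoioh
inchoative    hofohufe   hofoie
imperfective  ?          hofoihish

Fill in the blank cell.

Attach mood indicative -f → hof.
Attach evidentiality assumed -o → hofo.
Attach number plural -huf → hofohuf.
Attach aspect imperfective -fo (after consonant 'f') → hofohuffo.
Nasal assimilation: no change.

hofohuffo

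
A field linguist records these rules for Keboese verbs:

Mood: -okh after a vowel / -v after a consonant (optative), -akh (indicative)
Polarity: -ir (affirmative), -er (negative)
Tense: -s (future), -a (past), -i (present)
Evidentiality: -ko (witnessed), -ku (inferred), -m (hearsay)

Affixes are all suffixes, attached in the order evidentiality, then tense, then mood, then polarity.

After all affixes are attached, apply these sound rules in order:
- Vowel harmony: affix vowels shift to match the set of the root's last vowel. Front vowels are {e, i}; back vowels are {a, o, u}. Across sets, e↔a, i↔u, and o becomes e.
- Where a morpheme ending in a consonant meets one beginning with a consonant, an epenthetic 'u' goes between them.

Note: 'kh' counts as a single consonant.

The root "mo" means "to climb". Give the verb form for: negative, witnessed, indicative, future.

mokosakhar

Attach evidentiality witnessed -ko → moko.
Attach tense future -s → mokos.
Attach mood indicative -akh → mokosakh.
Attach polarity negative -er → mokosakher.
Apply vowel harmony: mokosakher → mokosakhar.
Epenthesis: no change.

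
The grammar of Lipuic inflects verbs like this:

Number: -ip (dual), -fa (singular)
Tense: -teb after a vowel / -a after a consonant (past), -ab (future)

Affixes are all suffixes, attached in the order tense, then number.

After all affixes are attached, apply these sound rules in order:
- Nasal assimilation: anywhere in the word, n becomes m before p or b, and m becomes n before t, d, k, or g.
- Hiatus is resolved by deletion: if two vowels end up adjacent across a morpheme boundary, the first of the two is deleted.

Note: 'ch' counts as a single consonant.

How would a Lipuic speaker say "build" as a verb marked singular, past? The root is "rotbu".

Attach tense past -teb (after vowel 'u') → rotbuteb.
Attach number singular -fa → rotbutebfa.
Nasal assimilation: no change.
Vowel deletion: no change.

rotbutebfa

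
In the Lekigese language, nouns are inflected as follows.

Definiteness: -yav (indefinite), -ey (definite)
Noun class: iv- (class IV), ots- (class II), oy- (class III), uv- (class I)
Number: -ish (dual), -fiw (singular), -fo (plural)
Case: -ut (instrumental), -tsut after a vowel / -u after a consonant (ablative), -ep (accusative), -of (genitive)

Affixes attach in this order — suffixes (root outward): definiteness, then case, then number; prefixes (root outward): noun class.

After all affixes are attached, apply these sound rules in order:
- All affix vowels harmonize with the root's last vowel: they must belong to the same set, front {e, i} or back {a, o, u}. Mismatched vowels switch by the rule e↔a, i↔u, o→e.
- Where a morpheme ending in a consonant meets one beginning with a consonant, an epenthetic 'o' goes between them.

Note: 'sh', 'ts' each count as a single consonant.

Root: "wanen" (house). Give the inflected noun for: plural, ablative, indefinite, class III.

eyowanenoyevife

Attach definiteness indefinite -yav → wanenyav.
Attach noun class class III oy- → oywanenyav.
Attach case ablative -u (after consonant 'v') → oywanenyavu.
Attach number plural -fo → oywanenyavufo.
Apply vowel harmony: oywanenyavufo → eywanenyevife.
Apply epenthesis: eywanenyevife → eyowanenoyevife.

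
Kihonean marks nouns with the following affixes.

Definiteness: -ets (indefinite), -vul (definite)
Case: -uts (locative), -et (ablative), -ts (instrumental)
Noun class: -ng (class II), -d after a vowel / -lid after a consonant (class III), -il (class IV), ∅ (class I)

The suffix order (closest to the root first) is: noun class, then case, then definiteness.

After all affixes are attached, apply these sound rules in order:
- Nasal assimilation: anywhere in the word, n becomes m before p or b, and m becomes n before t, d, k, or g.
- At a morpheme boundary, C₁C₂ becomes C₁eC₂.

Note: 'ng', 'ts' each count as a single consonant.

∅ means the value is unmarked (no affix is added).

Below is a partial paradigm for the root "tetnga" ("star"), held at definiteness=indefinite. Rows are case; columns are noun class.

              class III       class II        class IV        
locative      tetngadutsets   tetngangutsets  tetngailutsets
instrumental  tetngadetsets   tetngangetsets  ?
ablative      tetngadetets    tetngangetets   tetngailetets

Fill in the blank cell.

tetngailetsets

Attach noun class class IV -il → tetngail.
Attach case instrumental -ts → tetngailts.
Attach definiteness indefinite -ets → tetngailtsets.
Nasal assimilation: no change.
Apply epenthesis: tetngailtsets → tetngailetsets.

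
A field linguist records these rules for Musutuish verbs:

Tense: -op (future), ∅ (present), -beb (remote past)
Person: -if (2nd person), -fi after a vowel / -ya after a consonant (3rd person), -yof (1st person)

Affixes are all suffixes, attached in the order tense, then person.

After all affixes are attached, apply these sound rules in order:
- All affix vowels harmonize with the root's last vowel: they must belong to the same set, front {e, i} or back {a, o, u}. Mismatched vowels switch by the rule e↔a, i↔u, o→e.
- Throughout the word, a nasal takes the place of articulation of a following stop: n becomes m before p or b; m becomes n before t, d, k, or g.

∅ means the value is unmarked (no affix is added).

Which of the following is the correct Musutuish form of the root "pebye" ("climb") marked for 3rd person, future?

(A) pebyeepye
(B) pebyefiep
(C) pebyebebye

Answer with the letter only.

Attach tense future -op → pebyeop.
Attach person 3rd person -ya (after consonant 'p') → pebyeopya.
Apply vowel harmony: pebyeopya → pebyeepye.
Nasal assimilation: no change.
So the correct form is pebyeepye, option (A).
(B) pebyefiep is wrong: it has the affixes in the wrong order.
(C) pebyebebye is wrong: it uses remote past instead of future for tense.

A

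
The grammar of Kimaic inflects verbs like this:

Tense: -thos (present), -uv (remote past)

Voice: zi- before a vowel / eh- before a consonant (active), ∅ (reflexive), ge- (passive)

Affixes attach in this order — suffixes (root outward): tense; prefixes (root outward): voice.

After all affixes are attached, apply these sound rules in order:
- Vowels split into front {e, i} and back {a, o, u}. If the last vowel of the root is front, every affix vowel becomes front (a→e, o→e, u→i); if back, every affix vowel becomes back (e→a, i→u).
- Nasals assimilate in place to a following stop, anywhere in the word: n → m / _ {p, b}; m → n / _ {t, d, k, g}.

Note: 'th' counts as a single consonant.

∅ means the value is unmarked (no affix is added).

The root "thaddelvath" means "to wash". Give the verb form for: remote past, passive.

gathaddelvathuv

Attach tense remote past -uv → thaddelvathuv.
Attach voice passive ge- → gethaddelvathuv.
Apply vowel harmony: gethaddelvathuv → gathaddelvathuv.
Nasal assimilation: no change.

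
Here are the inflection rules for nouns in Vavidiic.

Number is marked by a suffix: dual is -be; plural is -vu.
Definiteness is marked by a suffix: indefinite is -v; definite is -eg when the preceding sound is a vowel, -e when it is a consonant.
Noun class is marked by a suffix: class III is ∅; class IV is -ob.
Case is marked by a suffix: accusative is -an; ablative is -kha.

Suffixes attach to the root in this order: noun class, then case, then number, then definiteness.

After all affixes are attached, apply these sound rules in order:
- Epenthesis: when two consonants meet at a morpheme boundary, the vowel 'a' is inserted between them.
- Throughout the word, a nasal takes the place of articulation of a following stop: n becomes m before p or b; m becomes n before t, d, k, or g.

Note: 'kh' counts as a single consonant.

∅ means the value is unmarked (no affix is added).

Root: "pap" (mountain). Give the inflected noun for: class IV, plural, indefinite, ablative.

papobakhavuv

Attach noun class class IV -ob → papob.
Attach case ablative -kha → papobkha.
Attach number plural -vu → papobkhavu.
Attach definiteness indefinite -v → papobkhavuv.
Apply epenthesis: papobkhavuv → papobakhavuv.
Nasal assimilation: no change.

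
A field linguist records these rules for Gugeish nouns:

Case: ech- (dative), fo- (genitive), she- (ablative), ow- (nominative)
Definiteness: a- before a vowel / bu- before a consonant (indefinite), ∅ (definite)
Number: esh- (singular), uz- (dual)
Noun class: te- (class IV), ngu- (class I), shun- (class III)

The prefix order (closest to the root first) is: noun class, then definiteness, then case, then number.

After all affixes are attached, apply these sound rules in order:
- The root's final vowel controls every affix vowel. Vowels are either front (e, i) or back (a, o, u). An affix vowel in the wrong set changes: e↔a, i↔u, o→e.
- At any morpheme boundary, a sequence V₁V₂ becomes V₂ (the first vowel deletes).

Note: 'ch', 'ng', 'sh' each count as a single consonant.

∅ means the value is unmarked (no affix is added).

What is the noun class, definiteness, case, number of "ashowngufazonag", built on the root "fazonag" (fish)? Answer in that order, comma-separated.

Segment: esh-ow-ngu-fazonag.
noun class: ngu- → class I.
definiteness: ∅ → definite.
case: ow- → nominative.
number: esh- → singular.

class I, definite, nominative, singular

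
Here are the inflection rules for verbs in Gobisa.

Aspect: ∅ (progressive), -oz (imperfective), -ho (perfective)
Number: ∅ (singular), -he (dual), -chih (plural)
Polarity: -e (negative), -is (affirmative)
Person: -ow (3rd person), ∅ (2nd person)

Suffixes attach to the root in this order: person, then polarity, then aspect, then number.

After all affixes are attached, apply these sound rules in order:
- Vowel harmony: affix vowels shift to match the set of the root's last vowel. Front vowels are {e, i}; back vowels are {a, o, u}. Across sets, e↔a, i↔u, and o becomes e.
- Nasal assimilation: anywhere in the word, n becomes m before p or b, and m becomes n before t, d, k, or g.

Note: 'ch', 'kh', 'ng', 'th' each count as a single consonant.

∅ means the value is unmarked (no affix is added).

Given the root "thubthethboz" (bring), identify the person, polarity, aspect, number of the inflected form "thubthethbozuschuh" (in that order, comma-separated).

Segment: thubthethboz-is-chih.
person: ∅ → 2nd person.
polarity: -is → affirmative.
aspect: ∅ → progressive.
number: -chih → plural.

2nd person, affirmative, progressive, plural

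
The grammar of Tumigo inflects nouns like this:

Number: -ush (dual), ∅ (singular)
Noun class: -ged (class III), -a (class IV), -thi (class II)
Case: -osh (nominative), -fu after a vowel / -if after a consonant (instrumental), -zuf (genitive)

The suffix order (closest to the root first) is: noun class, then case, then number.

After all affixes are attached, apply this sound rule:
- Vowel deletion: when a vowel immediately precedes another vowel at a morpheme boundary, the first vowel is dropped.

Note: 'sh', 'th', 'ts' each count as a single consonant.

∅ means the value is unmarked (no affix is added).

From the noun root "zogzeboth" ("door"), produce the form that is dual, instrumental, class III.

zogzebothgedifush

Attach noun class class III -ged → zogzebothged.
Attach case instrumental -if (after consonant 'd') → zogzebothgedif.
Attach number dual -ush → zogzebothgedifush.
Vowel deletion: no change.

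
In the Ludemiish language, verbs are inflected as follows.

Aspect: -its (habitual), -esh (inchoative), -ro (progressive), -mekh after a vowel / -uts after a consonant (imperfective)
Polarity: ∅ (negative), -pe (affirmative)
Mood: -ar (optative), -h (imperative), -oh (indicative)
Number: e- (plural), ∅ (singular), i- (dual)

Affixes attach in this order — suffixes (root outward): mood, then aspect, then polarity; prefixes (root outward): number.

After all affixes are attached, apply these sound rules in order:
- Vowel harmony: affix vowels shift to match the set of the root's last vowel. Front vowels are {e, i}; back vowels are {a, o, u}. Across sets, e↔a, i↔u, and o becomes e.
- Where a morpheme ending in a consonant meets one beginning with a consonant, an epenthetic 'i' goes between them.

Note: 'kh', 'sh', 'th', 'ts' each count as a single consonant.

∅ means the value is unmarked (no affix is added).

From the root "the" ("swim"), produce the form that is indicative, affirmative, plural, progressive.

etheehirepe

Attach mood indicative -oh → theoh.
Attach number plural e- → etheoh.
Attach aspect progressive -ro → etheohro.
Attach polarity affirmative -pe → etheohrope.
Apply vowel harmony: etheohrope → etheehrepe.
Apply epenthesis: etheehrepe → etheehirepe.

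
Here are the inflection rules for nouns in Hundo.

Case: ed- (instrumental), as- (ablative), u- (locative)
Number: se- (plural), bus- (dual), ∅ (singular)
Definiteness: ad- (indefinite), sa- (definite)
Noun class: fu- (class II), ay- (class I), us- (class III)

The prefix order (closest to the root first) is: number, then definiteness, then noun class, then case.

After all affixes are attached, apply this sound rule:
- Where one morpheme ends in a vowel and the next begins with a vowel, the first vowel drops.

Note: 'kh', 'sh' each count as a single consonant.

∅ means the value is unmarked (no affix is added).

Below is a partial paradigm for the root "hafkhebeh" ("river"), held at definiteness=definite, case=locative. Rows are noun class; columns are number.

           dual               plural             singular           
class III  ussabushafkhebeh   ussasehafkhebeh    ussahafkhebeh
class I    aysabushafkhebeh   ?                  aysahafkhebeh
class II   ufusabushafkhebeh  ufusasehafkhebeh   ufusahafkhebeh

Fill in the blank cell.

Attach number plural se- → sehafkhebeh.
Attach definiteness definite sa- → sasehafkhebeh.
Attach noun class class I ay- → aysasehafkhebeh.
Attach case locative u- → uaysasehafkhebeh.
Apply vowel deletion: uaysasehafkhebeh → aysasehafkhebeh.

aysasehafkhebeh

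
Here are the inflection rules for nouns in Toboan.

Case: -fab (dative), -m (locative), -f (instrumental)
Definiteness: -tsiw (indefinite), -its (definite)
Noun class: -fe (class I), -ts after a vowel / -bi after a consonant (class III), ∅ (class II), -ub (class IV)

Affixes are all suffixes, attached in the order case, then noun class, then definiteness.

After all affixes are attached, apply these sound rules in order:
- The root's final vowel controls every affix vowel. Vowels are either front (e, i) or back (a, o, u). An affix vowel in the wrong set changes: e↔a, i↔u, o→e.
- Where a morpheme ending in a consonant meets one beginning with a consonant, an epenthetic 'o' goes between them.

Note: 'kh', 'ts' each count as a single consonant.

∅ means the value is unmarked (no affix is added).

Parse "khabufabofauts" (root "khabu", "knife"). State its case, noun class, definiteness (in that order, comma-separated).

dative, class I, definite

Segment: khabu-fab-fe-its.
case: -fab → dative.
noun class: -fe → class I.
definiteness: -its → definite.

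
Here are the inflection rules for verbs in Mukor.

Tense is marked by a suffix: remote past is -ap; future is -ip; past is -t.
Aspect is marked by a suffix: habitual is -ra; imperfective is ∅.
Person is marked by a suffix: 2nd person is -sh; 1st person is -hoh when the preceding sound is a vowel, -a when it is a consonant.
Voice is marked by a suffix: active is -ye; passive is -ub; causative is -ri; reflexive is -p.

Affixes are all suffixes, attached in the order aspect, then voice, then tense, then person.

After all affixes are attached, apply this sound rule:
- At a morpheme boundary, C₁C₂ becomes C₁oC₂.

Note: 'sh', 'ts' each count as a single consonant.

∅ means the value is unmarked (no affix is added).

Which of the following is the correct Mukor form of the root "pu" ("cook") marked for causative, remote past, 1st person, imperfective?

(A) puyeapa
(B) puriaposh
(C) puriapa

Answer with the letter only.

C

aspect = imperfective: zero marking, form stays pu.
Attach voice causative -ri → puri.
Attach tense remote past -ap → puriap.
Attach person 1st person -a (after consonant 'p') → puriapa.
Epenthesis: no change.
So the correct form is puriapa, option (C).
(B) puriaposh is wrong: it uses 2nd person instead of 1st person for person.
(A) puyeapa is wrong: it uses active instead of causative for voice.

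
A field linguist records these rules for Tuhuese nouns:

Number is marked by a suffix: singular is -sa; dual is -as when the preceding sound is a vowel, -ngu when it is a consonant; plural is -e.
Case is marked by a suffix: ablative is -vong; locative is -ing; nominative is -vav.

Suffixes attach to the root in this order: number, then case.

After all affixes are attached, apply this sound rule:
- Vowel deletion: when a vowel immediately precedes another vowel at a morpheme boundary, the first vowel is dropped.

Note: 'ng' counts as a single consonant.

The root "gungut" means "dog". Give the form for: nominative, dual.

gungutnguvav

Attach number dual -ngu (after consonant 't') → gungutngu.
Attach case nominative -vav → gungutnguvav.
Vowel deletion: no change.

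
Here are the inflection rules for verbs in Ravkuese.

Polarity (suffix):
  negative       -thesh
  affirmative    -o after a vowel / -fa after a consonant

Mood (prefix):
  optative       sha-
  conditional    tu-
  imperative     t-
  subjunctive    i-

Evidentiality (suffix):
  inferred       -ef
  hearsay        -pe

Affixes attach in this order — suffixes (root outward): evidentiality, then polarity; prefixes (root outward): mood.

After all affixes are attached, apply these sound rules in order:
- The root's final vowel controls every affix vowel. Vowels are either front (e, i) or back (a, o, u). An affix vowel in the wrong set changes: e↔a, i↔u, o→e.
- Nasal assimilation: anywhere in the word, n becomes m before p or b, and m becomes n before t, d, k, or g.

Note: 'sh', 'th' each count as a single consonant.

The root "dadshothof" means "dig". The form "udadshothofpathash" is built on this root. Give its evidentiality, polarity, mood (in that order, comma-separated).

hearsay, negative, subjunctive

Segment: i-dadshothof-pe-thesh.
evidentiality: -pe → hearsay.
polarity: -thesh → negative.
mood: i- → subjunctive.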